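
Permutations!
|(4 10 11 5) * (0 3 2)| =|(0 3 2)(4 10 11 5)| =12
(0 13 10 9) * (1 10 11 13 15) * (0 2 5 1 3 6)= (0 15 3 6)(1 10 9 2 5)(11 13)= [15, 10, 5, 6, 4, 1, 0, 7, 8, 2, 9, 13, 12, 11, 14, 3]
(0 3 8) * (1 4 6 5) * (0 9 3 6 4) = (0 6 5 1)(3 8 9) = [6, 0, 2, 8, 4, 1, 5, 7, 9, 3]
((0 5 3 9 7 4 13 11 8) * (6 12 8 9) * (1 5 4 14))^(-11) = (0 13 9 14 5 6 8 4 11 7 1 3 12) = [13, 3, 2, 12, 11, 6, 8, 1, 4, 14, 10, 7, 0, 9, 5]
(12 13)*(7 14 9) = (7 14 9)(12 13) = [0, 1, 2, 3, 4, 5, 6, 14, 8, 7, 10, 11, 13, 12, 9]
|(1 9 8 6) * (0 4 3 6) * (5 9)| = |(0 4 3 6 1 5 9 8)| = 8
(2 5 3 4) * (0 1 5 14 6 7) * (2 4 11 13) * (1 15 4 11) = (0 15 4 11 13 2 14 6 7)(1 5 3) = [15, 5, 14, 1, 11, 3, 7, 0, 8, 9, 10, 13, 12, 2, 6, 4]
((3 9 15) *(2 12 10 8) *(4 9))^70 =(2 10)(3 9)(4 15)(8 12) =[0, 1, 10, 9, 15, 5, 6, 7, 12, 3, 2, 11, 8, 13, 14, 4]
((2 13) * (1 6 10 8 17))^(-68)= (1 10 17 6 8)= [0, 10, 2, 3, 4, 5, 8, 7, 1, 9, 17, 11, 12, 13, 14, 15, 16, 6]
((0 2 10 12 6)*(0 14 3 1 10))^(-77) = (0 2)(1 10 12 6 14 3) = [2, 10, 0, 1, 4, 5, 14, 7, 8, 9, 12, 11, 6, 13, 3]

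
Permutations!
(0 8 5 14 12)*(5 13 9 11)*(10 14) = [8, 1, 2, 3, 4, 10, 6, 7, 13, 11, 14, 5, 0, 9, 12] = (0 8 13 9 11 5 10 14 12)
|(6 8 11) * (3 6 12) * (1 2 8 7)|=|(1 2 8 11 12 3 6 7)|=8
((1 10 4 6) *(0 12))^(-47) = (0 12)(1 10 4 6) = [12, 10, 2, 3, 6, 5, 1, 7, 8, 9, 4, 11, 0]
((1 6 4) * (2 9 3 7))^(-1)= (1 4 6)(2 7 3 9)= [0, 4, 7, 9, 6, 5, 1, 3, 8, 2]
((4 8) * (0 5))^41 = (0 5)(4 8) = [5, 1, 2, 3, 8, 0, 6, 7, 4]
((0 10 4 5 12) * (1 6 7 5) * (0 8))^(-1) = (0 8 12 5 7 6 1 4 10) = [8, 4, 2, 3, 10, 7, 1, 6, 12, 9, 0, 11, 5]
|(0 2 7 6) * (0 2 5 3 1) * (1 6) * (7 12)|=8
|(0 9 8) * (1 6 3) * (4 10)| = |(0 9 8)(1 6 3)(4 10)| = 6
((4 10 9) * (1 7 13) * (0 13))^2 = (0 1)(4 9 10)(7 13) = [1, 0, 2, 3, 9, 5, 6, 13, 8, 10, 4, 11, 12, 7]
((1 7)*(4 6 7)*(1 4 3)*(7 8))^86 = (4 8)(6 7) = [0, 1, 2, 3, 8, 5, 7, 6, 4]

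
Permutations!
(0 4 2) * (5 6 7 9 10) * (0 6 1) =[4, 0, 6, 3, 2, 1, 7, 9, 8, 10, 5] =(0 4 2 6 7 9 10 5 1)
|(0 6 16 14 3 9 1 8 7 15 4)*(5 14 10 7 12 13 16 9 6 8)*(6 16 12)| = 26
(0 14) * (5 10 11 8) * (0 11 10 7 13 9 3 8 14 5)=(0 5 7 13 9 3 8)(11 14)=[5, 1, 2, 8, 4, 7, 6, 13, 0, 3, 10, 14, 12, 9, 11]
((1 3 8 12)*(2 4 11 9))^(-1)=(1 12 8 3)(2 9 11 4)=[0, 12, 9, 1, 2, 5, 6, 7, 3, 11, 10, 4, 8]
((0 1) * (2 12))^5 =(0 1)(2 12) =[1, 0, 12, 3, 4, 5, 6, 7, 8, 9, 10, 11, 2]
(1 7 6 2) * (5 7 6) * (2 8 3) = (1 6 8 3 2)(5 7) = [0, 6, 1, 2, 4, 7, 8, 5, 3]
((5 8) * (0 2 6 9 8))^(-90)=(9)=[0, 1, 2, 3, 4, 5, 6, 7, 8, 9]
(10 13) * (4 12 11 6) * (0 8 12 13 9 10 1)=(0 8 12 11 6 4 13 1)(9 10)=[8, 0, 2, 3, 13, 5, 4, 7, 12, 10, 9, 6, 11, 1]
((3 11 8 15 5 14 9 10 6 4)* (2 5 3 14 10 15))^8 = (2 3 14 10 8 15 4 5 11 9 6) = [0, 1, 3, 14, 5, 11, 2, 7, 15, 6, 8, 9, 12, 13, 10, 4]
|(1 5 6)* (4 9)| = 6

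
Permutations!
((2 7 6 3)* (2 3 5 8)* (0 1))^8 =(2 5 7 8 6) =[0, 1, 5, 3, 4, 7, 2, 8, 6]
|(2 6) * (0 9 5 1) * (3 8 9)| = |(0 3 8 9 5 1)(2 6)| = 6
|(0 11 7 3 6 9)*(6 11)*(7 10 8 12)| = 6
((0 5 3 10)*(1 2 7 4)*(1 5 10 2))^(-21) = (0 10)(2 3 5 4 7) = [10, 1, 3, 5, 7, 4, 6, 2, 8, 9, 0]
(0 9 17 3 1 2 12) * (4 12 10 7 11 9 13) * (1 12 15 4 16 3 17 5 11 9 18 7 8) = [13, 2, 10, 12, 15, 11, 6, 9, 1, 5, 8, 18, 0, 16, 14, 4, 3, 17, 7] = (0 13 16 3 12)(1 2 10 8)(4 15)(5 11 18 7 9)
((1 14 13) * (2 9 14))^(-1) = (1 13 14 9 2) = [0, 13, 1, 3, 4, 5, 6, 7, 8, 2, 10, 11, 12, 14, 9]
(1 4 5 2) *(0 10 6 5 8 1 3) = (0 10 6 5 2 3)(1 4 8) = [10, 4, 3, 0, 8, 2, 5, 7, 1, 9, 6]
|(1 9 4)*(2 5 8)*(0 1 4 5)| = 6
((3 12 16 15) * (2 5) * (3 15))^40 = [0, 1, 2, 12, 4, 5, 6, 7, 8, 9, 10, 11, 16, 13, 14, 15, 3] = (3 12 16)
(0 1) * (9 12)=(0 1)(9 12)=[1, 0, 2, 3, 4, 5, 6, 7, 8, 12, 10, 11, 9]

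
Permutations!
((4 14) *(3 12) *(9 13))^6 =[0, 1, 2, 3, 4, 5, 6, 7, 8, 9, 10, 11, 12, 13, 14] =(14)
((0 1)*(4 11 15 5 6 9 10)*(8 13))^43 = (0 1)(4 11 15 5 6 9 10)(8 13) = [1, 0, 2, 3, 11, 6, 9, 7, 13, 10, 4, 15, 12, 8, 14, 5]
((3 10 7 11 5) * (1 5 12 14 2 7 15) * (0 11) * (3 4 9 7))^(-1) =(0 7 9 4 5 1 15 10 3 2 14 12 11) =[7, 15, 14, 2, 5, 1, 6, 9, 8, 4, 3, 0, 11, 13, 12, 10]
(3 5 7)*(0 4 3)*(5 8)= [4, 1, 2, 8, 3, 7, 6, 0, 5]= (0 4 3 8 5 7)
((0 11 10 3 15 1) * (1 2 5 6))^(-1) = (0 1 6 5 2 15 3 10 11) = [1, 6, 15, 10, 4, 2, 5, 7, 8, 9, 11, 0, 12, 13, 14, 3]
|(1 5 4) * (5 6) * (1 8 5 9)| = |(1 6 9)(4 8 5)| = 3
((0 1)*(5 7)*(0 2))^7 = (0 1 2)(5 7) = [1, 2, 0, 3, 4, 7, 6, 5]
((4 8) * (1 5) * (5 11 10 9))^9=(1 5 9 10 11)(4 8)=[0, 5, 2, 3, 8, 9, 6, 7, 4, 10, 11, 1]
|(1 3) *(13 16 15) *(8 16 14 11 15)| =|(1 3)(8 16)(11 15 13 14)| =4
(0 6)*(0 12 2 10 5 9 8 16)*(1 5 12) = [6, 5, 10, 3, 4, 9, 1, 7, 16, 8, 12, 11, 2, 13, 14, 15, 0] = (0 6 1 5 9 8 16)(2 10 12)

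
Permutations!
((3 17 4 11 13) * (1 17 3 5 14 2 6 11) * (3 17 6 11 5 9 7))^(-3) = [0, 3, 6, 13, 7, 4, 17, 11, 8, 2, 10, 5, 12, 14, 1, 15, 16, 9] = (1 3 13 14)(2 6 17 9)(4 7 11 5)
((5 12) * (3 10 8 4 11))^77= (3 8 11 10 4)(5 12)= [0, 1, 2, 8, 3, 12, 6, 7, 11, 9, 4, 10, 5]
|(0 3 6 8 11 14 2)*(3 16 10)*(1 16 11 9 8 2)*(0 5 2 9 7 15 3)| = 6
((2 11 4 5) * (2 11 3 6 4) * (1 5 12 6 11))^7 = (1 5)(2 3 11)(4 12 6) = [0, 5, 3, 11, 12, 1, 4, 7, 8, 9, 10, 2, 6]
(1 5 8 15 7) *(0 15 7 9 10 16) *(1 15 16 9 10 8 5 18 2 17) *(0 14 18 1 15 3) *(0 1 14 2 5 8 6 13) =(0 16 2 17 15 10 9 6 13)(1 14 18 5 8 7 3) =[16, 14, 17, 1, 4, 8, 13, 3, 7, 6, 9, 11, 12, 0, 18, 10, 2, 15, 5]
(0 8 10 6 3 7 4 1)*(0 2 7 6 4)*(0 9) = (0 8 10 4 1 2 7 9)(3 6) = [8, 2, 7, 6, 1, 5, 3, 9, 10, 0, 4]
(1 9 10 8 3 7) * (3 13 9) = (1 3 7)(8 13 9 10) = [0, 3, 2, 7, 4, 5, 6, 1, 13, 10, 8, 11, 12, 9]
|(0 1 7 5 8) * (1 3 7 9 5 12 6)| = 9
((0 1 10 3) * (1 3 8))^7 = (0 3)(1 10 8) = [3, 10, 2, 0, 4, 5, 6, 7, 1, 9, 8]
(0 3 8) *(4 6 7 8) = (0 3 4 6 7 8) = [3, 1, 2, 4, 6, 5, 7, 8, 0]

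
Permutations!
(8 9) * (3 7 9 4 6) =(3 7 9 8 4 6) =[0, 1, 2, 7, 6, 5, 3, 9, 4, 8]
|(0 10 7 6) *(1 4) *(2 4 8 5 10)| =|(0 2 4 1 8 5 10 7 6)| =9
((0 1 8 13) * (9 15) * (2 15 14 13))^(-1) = (0 13 14 9 15 2 8 1) = [13, 0, 8, 3, 4, 5, 6, 7, 1, 15, 10, 11, 12, 14, 9, 2]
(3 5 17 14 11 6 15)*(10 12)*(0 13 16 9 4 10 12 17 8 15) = (0 13 16 9 4 10 17 14 11 6)(3 5 8 15) = [13, 1, 2, 5, 10, 8, 0, 7, 15, 4, 17, 6, 12, 16, 11, 3, 9, 14]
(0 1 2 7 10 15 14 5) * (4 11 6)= (0 1 2 7 10 15 14 5)(4 11 6)= [1, 2, 7, 3, 11, 0, 4, 10, 8, 9, 15, 6, 12, 13, 5, 14]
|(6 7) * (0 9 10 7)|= |(0 9 10 7 6)|= 5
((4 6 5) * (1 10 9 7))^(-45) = (1 7 9 10) = [0, 7, 2, 3, 4, 5, 6, 9, 8, 10, 1]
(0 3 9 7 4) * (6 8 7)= (0 3 9 6 8 7 4)= [3, 1, 2, 9, 0, 5, 8, 4, 7, 6]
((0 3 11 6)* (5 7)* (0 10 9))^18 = (11) = [0, 1, 2, 3, 4, 5, 6, 7, 8, 9, 10, 11]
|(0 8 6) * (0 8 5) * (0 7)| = 6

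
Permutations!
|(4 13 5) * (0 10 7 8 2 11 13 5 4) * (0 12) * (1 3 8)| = |(0 10 7 1 3 8 2 11 13 4 5 12)| = 12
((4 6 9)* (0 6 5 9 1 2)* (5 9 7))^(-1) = [2, 6, 1, 3, 9, 7, 0, 5, 8, 4] = (0 2 1 6)(4 9)(5 7)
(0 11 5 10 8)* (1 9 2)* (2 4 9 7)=[11, 7, 1, 3, 9, 10, 6, 2, 0, 4, 8, 5]=(0 11 5 10 8)(1 7 2)(4 9)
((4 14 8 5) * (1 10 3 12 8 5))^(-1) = (1 8 12 3 10)(4 5 14) = [0, 8, 2, 10, 5, 14, 6, 7, 12, 9, 1, 11, 3, 13, 4]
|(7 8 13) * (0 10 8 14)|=6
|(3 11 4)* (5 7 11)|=5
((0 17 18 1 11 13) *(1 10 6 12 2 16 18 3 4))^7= [0, 1, 16, 3, 4, 5, 12, 7, 8, 9, 6, 11, 2, 13, 14, 15, 18, 17, 10]= (2 16 18 10 6 12)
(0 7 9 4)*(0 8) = [7, 1, 2, 3, 8, 5, 6, 9, 0, 4] = (0 7 9 4 8)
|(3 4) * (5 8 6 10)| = |(3 4)(5 8 6 10)| = 4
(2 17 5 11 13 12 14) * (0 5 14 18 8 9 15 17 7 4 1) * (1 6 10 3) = (0 5 11 13 12 18 8 9 15 17 14 2 7 4 6 10 3 1) = [5, 0, 7, 1, 6, 11, 10, 4, 9, 15, 3, 13, 18, 12, 2, 17, 16, 14, 8]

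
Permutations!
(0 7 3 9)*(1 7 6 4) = (0 6 4 1 7 3 9) = [6, 7, 2, 9, 1, 5, 4, 3, 8, 0]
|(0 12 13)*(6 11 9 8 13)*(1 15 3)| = |(0 12 6 11 9 8 13)(1 15 3)| = 21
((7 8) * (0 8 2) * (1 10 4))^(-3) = (10)(0 8 7 2) = [8, 1, 0, 3, 4, 5, 6, 2, 7, 9, 10]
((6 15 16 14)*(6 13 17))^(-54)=(17)=[0, 1, 2, 3, 4, 5, 6, 7, 8, 9, 10, 11, 12, 13, 14, 15, 16, 17]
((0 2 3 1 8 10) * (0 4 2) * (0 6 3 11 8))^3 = (0 1 3 6)(2 10 11 4 8) = [1, 3, 10, 6, 8, 5, 0, 7, 2, 9, 11, 4]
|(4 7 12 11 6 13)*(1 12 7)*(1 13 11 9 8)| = 4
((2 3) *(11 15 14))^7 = (2 3)(11 15 14) = [0, 1, 3, 2, 4, 5, 6, 7, 8, 9, 10, 15, 12, 13, 11, 14]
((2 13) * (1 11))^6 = (13) = [0, 1, 2, 3, 4, 5, 6, 7, 8, 9, 10, 11, 12, 13]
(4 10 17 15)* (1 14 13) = (1 14 13)(4 10 17 15) = [0, 14, 2, 3, 10, 5, 6, 7, 8, 9, 17, 11, 12, 1, 13, 4, 16, 15]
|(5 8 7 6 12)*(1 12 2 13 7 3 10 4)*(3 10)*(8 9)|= 28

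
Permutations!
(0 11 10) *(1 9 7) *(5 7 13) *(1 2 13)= (0 11 10)(1 9)(2 13 5 7)= [11, 9, 13, 3, 4, 7, 6, 2, 8, 1, 0, 10, 12, 5]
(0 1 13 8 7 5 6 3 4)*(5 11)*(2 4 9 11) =[1, 13, 4, 9, 0, 6, 3, 2, 7, 11, 10, 5, 12, 8] =(0 1 13 8 7 2 4)(3 9 11 5 6)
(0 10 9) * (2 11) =(0 10 9)(2 11) =[10, 1, 11, 3, 4, 5, 6, 7, 8, 0, 9, 2]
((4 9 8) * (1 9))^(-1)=(1 4 8 9)=[0, 4, 2, 3, 8, 5, 6, 7, 9, 1]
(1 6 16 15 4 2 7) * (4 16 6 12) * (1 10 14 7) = (1 12 4 2)(7 10 14)(15 16) = [0, 12, 1, 3, 2, 5, 6, 10, 8, 9, 14, 11, 4, 13, 7, 16, 15]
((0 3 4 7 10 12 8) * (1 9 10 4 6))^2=(0 6 9 12)(1 10 8 3)=[6, 10, 2, 1, 4, 5, 9, 7, 3, 12, 8, 11, 0]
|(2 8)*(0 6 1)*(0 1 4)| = 6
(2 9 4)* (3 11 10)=[0, 1, 9, 11, 2, 5, 6, 7, 8, 4, 3, 10]=(2 9 4)(3 11 10)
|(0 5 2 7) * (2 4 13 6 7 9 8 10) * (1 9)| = 30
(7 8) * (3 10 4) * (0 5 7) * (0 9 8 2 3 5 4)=[4, 1, 3, 10, 5, 7, 6, 2, 9, 8, 0]=(0 4 5 7 2 3 10)(8 9)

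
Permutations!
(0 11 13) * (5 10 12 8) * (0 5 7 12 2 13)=(0 11)(2 13 5 10)(7 12 8)=[11, 1, 13, 3, 4, 10, 6, 12, 7, 9, 2, 0, 8, 5]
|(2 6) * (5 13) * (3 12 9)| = 6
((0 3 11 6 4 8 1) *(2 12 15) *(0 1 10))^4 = [4, 1, 12, 8, 3, 5, 0, 7, 11, 9, 6, 10, 15, 13, 14, 2] = (0 4 3 8 11 10 6)(2 12 15)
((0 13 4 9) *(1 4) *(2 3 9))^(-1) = (0 9 3 2 4 1 13) = [9, 13, 4, 2, 1, 5, 6, 7, 8, 3, 10, 11, 12, 0]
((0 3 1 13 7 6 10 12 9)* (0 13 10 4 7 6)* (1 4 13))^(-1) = (0 7 4 3)(1 9 12 10)(6 13) = [7, 9, 2, 0, 3, 5, 13, 4, 8, 12, 1, 11, 10, 6]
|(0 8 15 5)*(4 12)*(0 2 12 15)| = 10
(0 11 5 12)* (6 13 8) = (0 11 5 12)(6 13 8) = [11, 1, 2, 3, 4, 12, 13, 7, 6, 9, 10, 5, 0, 8]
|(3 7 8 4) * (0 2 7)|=|(0 2 7 8 4 3)|=6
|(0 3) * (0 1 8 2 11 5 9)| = 8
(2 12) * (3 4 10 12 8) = [0, 1, 8, 4, 10, 5, 6, 7, 3, 9, 12, 11, 2] = (2 8 3 4 10 12)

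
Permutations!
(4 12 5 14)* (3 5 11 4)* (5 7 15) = (3 7 15 5 14)(4 12 11) = [0, 1, 2, 7, 12, 14, 6, 15, 8, 9, 10, 4, 11, 13, 3, 5]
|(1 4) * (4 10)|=3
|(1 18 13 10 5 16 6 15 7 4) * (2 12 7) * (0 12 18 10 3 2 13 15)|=|(0 12 7 4 1 10 5 16 6)(2 18 15 13 3)|=45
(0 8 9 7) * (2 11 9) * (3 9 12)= (0 8 2 11 12 3 9 7)= [8, 1, 11, 9, 4, 5, 6, 0, 2, 7, 10, 12, 3]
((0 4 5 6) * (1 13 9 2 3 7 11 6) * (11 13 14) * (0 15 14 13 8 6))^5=(0 9 6 4 2 15 5 3 14 1 7 11 13 8)=[9, 7, 15, 14, 2, 3, 4, 11, 0, 6, 10, 13, 12, 8, 1, 5]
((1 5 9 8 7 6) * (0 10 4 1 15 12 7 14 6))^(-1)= (0 7 12 15 6 14 8 9 5 1 4 10)= [7, 4, 2, 3, 10, 1, 14, 12, 9, 5, 0, 11, 15, 13, 8, 6]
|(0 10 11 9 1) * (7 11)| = 6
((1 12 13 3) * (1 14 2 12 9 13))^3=(1 3 12 13 2 9 14)=[0, 3, 9, 12, 4, 5, 6, 7, 8, 14, 10, 11, 13, 2, 1]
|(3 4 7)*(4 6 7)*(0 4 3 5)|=6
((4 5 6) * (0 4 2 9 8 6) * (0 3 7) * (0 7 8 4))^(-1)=[0, 1, 6, 5, 9, 4, 8, 7, 3, 2]=(2 6 8 3 5 4 9)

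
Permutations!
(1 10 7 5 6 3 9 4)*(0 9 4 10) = [9, 0, 2, 4, 1, 6, 3, 5, 8, 10, 7] = (0 9 10 7 5 6 3 4 1)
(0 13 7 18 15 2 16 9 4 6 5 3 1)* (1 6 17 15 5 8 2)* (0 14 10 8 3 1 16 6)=(0 13 7 18 5 1 14 10 8 2 6 3)(4 17 15 16 9)=[13, 14, 6, 0, 17, 1, 3, 18, 2, 4, 8, 11, 12, 7, 10, 16, 9, 15, 5]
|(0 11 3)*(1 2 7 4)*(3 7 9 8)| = |(0 11 7 4 1 2 9 8 3)| = 9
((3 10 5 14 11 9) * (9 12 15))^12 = (3 11)(5 15)(9 14)(10 12) = [0, 1, 2, 11, 4, 15, 6, 7, 8, 14, 12, 3, 10, 13, 9, 5]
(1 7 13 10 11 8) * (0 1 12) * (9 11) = (0 1 7 13 10 9 11 8 12) = [1, 7, 2, 3, 4, 5, 6, 13, 12, 11, 9, 8, 0, 10]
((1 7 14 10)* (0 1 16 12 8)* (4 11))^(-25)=(0 8 12 16 10 14 7 1)(4 11)=[8, 0, 2, 3, 11, 5, 6, 1, 12, 9, 14, 4, 16, 13, 7, 15, 10]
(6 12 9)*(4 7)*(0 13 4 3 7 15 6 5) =(0 13 4 15 6 12 9 5)(3 7) =[13, 1, 2, 7, 15, 0, 12, 3, 8, 5, 10, 11, 9, 4, 14, 6]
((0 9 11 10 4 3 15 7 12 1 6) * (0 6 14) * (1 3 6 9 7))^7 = (15)(4 9 10 6 11) = [0, 1, 2, 3, 9, 5, 11, 7, 8, 10, 6, 4, 12, 13, 14, 15]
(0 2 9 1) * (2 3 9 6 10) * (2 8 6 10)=(0 3 9 1)(2 10 8 6)=[3, 0, 10, 9, 4, 5, 2, 7, 6, 1, 8]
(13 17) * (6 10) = (6 10)(13 17) = [0, 1, 2, 3, 4, 5, 10, 7, 8, 9, 6, 11, 12, 17, 14, 15, 16, 13]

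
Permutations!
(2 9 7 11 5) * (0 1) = [1, 0, 9, 3, 4, 2, 6, 11, 8, 7, 10, 5] = (0 1)(2 9 7 11 5)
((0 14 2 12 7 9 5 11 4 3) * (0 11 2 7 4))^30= (14)= [0, 1, 2, 3, 4, 5, 6, 7, 8, 9, 10, 11, 12, 13, 14]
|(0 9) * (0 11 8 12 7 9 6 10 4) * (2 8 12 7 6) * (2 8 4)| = |(0 8 7 9 11 12 6 10 2 4)| = 10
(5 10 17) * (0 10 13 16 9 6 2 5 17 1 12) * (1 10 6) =(17)(0 6 2 5 13 16 9 1 12) =[6, 12, 5, 3, 4, 13, 2, 7, 8, 1, 10, 11, 0, 16, 14, 15, 9, 17]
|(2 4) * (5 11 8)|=|(2 4)(5 11 8)|=6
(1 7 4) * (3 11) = (1 7 4)(3 11) = [0, 7, 2, 11, 1, 5, 6, 4, 8, 9, 10, 3]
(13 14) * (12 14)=[0, 1, 2, 3, 4, 5, 6, 7, 8, 9, 10, 11, 14, 12, 13]=(12 14 13)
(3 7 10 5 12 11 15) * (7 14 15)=[0, 1, 2, 14, 4, 12, 6, 10, 8, 9, 5, 7, 11, 13, 15, 3]=(3 14 15)(5 12 11 7 10)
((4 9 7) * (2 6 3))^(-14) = (2 6 3)(4 9 7) = [0, 1, 6, 2, 9, 5, 3, 4, 8, 7]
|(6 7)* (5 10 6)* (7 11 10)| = 6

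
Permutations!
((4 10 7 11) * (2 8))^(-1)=(2 8)(4 11 7 10)=[0, 1, 8, 3, 11, 5, 6, 10, 2, 9, 4, 7]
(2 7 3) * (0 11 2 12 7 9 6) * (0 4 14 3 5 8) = (0 11 2 9 6 4 14 3 12 7 5 8) = [11, 1, 9, 12, 14, 8, 4, 5, 0, 6, 10, 2, 7, 13, 3]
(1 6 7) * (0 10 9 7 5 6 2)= (0 10 9 7 1 2)(5 6)= [10, 2, 0, 3, 4, 6, 5, 1, 8, 7, 9]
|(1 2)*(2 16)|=|(1 16 2)|=3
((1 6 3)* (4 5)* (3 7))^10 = (1 7)(3 6) = [0, 7, 2, 6, 4, 5, 3, 1]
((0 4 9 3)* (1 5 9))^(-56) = (0 9 1)(3 5 4) = [9, 0, 2, 5, 3, 4, 6, 7, 8, 1]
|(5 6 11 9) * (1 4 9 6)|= 4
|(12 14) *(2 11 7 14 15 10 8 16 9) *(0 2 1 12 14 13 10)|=|(0 2 11 7 13 10 8 16 9 1 12 15)|=12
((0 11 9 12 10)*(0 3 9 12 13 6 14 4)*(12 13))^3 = [6, 1, 2, 10, 13, 5, 0, 7, 8, 3, 12, 14, 9, 4, 11] = (0 6)(3 10 12 9)(4 13)(11 14)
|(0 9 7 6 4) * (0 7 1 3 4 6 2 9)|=6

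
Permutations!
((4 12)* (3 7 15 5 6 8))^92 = (3 15 6)(5 8 7) = [0, 1, 2, 15, 4, 8, 3, 5, 7, 9, 10, 11, 12, 13, 14, 6]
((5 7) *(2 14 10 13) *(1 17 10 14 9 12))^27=(1 12 9 2 13 10 17)(5 7)=[0, 12, 13, 3, 4, 7, 6, 5, 8, 2, 17, 11, 9, 10, 14, 15, 16, 1]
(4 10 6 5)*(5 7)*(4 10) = (5 10 6 7) = [0, 1, 2, 3, 4, 10, 7, 5, 8, 9, 6]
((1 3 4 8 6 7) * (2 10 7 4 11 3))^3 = (1 7 10 2)(3 11) = [0, 7, 1, 11, 4, 5, 6, 10, 8, 9, 2, 3]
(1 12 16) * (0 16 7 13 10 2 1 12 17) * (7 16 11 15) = (0 11 15 7 13 10 2 1 17)(12 16) = [11, 17, 1, 3, 4, 5, 6, 13, 8, 9, 2, 15, 16, 10, 14, 7, 12, 0]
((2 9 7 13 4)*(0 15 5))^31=(0 15 5)(2 9 7 13 4)=[15, 1, 9, 3, 2, 0, 6, 13, 8, 7, 10, 11, 12, 4, 14, 5]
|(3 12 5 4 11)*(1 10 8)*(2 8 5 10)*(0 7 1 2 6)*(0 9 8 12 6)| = 30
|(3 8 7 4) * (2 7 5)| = 6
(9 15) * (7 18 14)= [0, 1, 2, 3, 4, 5, 6, 18, 8, 15, 10, 11, 12, 13, 7, 9, 16, 17, 14]= (7 18 14)(9 15)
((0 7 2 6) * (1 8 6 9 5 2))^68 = (0 8 7 6 1)(2 5 9) = [8, 0, 5, 3, 4, 9, 1, 6, 7, 2]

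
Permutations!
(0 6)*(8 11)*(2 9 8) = (0 6)(2 9 8 11) = [6, 1, 9, 3, 4, 5, 0, 7, 11, 8, 10, 2]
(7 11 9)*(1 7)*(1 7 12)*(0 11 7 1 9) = [11, 12, 2, 3, 4, 5, 6, 7, 8, 1, 10, 0, 9] = (0 11)(1 12 9)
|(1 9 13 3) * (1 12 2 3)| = |(1 9 13)(2 3 12)| = 3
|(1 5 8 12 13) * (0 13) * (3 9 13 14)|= |(0 14 3 9 13 1 5 8 12)|= 9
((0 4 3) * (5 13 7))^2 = (0 3 4)(5 7 13) = [3, 1, 2, 4, 0, 7, 6, 13, 8, 9, 10, 11, 12, 5]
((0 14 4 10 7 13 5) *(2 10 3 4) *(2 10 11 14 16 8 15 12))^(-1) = (0 5 13 7 10 14 11 2 12 15 8 16)(3 4) = [5, 1, 12, 4, 3, 13, 6, 10, 16, 9, 14, 2, 15, 7, 11, 8, 0]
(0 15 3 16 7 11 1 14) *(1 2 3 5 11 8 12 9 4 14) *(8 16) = (0 15 5 11 2 3 8 12 9 4 14)(7 16) = [15, 1, 3, 8, 14, 11, 6, 16, 12, 4, 10, 2, 9, 13, 0, 5, 7]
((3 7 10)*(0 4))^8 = (3 10 7) = [0, 1, 2, 10, 4, 5, 6, 3, 8, 9, 7]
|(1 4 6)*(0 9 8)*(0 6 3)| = |(0 9 8 6 1 4 3)| = 7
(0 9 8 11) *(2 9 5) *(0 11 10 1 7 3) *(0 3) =(11)(0 5 2 9 8 10 1 7) =[5, 7, 9, 3, 4, 2, 6, 0, 10, 8, 1, 11]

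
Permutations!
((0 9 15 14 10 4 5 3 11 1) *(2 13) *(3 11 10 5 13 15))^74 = (0 3 4 2 14 11)(1 9 10 13 15 5) = [3, 9, 14, 4, 2, 1, 6, 7, 8, 10, 13, 0, 12, 15, 11, 5]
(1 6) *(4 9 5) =[0, 6, 2, 3, 9, 4, 1, 7, 8, 5] =(1 6)(4 9 5)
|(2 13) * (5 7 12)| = 6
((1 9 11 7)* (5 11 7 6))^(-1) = [0, 7, 2, 3, 4, 6, 11, 9, 8, 1, 10, 5] = (1 7 9)(5 6 11)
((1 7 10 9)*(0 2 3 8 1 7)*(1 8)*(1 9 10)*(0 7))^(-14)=(10)(0 3)(2 9)=[3, 1, 9, 0, 4, 5, 6, 7, 8, 2, 10]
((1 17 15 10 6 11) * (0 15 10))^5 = (17)(0 15) = [15, 1, 2, 3, 4, 5, 6, 7, 8, 9, 10, 11, 12, 13, 14, 0, 16, 17]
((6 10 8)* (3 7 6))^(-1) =(3 8 10 6 7) =[0, 1, 2, 8, 4, 5, 7, 3, 10, 9, 6]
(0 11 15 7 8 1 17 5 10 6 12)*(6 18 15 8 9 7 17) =(0 11 8 1 6 12)(5 10 18 15 17)(7 9) =[11, 6, 2, 3, 4, 10, 12, 9, 1, 7, 18, 8, 0, 13, 14, 17, 16, 5, 15]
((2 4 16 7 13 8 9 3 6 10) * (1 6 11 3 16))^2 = (1 10 4 6 2)(7 8 16 13 9) = [0, 10, 1, 3, 6, 5, 2, 8, 16, 7, 4, 11, 12, 9, 14, 15, 13]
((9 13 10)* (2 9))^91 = [0, 1, 10, 3, 4, 5, 6, 7, 8, 2, 13, 11, 12, 9] = (2 10 13 9)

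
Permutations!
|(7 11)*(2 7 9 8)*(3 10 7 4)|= 8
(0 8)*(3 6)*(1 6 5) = (0 8)(1 6 3 5) = [8, 6, 2, 5, 4, 1, 3, 7, 0]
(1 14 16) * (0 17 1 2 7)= (0 17 1 14 16 2 7)= [17, 14, 7, 3, 4, 5, 6, 0, 8, 9, 10, 11, 12, 13, 16, 15, 2, 1]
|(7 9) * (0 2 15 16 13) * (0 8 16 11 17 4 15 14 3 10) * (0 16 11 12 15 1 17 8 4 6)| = |(0 2 14 3 10 16 13 4 1 17 6)(7 9)(8 11)(12 15)| = 22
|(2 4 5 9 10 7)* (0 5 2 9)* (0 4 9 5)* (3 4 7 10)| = 4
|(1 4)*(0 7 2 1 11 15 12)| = 8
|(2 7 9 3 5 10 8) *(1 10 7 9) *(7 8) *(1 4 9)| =|(1 10 7 4 9 3 5 8 2)| =9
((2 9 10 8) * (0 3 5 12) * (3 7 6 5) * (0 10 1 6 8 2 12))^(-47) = (0 12 9 5 8 2 6 7 10 1) = [12, 0, 6, 3, 4, 8, 7, 10, 2, 5, 1, 11, 9]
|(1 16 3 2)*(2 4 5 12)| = 7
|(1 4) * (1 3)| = 3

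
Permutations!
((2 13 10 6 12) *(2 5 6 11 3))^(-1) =[0, 1, 3, 11, 4, 12, 5, 7, 8, 9, 13, 10, 6, 2] =(2 3 11 10 13)(5 12 6)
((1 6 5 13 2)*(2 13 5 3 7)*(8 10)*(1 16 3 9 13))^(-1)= (1 13 9 6)(2 7 3 16)(8 10)= [0, 13, 7, 16, 4, 5, 1, 3, 10, 6, 8, 11, 12, 9, 14, 15, 2]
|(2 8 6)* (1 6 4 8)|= 6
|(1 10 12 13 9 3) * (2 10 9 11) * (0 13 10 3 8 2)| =|(0 13 11)(1 9 8 2 3)(10 12)| =30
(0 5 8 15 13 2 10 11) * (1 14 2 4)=(0 5 8 15 13 4 1 14 2 10 11)=[5, 14, 10, 3, 1, 8, 6, 7, 15, 9, 11, 0, 12, 4, 2, 13]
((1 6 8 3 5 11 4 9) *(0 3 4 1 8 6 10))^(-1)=(0 10 1 11 5 3)(4 8 9)=[10, 11, 2, 0, 8, 3, 6, 7, 9, 4, 1, 5]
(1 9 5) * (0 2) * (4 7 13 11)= [2, 9, 0, 3, 7, 1, 6, 13, 8, 5, 10, 4, 12, 11]= (0 2)(1 9 5)(4 7 13 11)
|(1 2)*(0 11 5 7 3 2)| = |(0 11 5 7 3 2 1)| = 7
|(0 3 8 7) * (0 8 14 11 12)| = |(0 3 14 11 12)(7 8)| = 10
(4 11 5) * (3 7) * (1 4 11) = [0, 4, 2, 7, 1, 11, 6, 3, 8, 9, 10, 5] = (1 4)(3 7)(5 11)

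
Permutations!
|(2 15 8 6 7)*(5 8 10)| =7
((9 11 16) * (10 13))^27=(16)(10 13)=[0, 1, 2, 3, 4, 5, 6, 7, 8, 9, 13, 11, 12, 10, 14, 15, 16]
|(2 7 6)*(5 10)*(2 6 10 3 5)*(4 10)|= |(2 7 4 10)(3 5)|= 4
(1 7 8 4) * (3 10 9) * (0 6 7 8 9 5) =(0 6 7 9 3 10 5)(1 8 4) =[6, 8, 2, 10, 1, 0, 7, 9, 4, 3, 5]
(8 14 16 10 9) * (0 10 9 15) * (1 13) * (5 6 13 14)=(0 10 15)(1 14 16 9 8 5 6 13)=[10, 14, 2, 3, 4, 6, 13, 7, 5, 8, 15, 11, 12, 1, 16, 0, 9]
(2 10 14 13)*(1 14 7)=(1 14 13 2 10 7)=[0, 14, 10, 3, 4, 5, 6, 1, 8, 9, 7, 11, 12, 2, 13]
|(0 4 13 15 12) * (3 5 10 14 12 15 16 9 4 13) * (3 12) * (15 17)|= 12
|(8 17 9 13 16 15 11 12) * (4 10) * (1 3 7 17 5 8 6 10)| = 26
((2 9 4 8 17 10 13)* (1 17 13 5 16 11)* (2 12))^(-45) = [0, 5, 8, 3, 12, 1, 6, 7, 2, 13, 11, 10, 4, 9, 14, 15, 17, 16] = (1 5)(2 8)(4 12)(9 13)(10 11)(16 17)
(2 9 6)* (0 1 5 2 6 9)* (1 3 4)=(9)(0 3 4 1 5 2)=[3, 5, 0, 4, 1, 2, 6, 7, 8, 9]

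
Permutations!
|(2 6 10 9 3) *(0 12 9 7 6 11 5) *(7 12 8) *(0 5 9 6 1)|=12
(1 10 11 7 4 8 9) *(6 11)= (1 10 6 11 7 4 8 9)= [0, 10, 2, 3, 8, 5, 11, 4, 9, 1, 6, 7]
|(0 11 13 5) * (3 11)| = |(0 3 11 13 5)| = 5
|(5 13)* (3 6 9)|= |(3 6 9)(5 13)|= 6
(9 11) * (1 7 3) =[0, 7, 2, 1, 4, 5, 6, 3, 8, 11, 10, 9] =(1 7 3)(9 11)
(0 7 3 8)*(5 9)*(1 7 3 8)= (0 3 1 7 8)(5 9)= [3, 7, 2, 1, 4, 9, 6, 8, 0, 5]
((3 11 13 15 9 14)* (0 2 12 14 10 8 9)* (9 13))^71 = (0 11 15 3 13 14 8 12 10 2 9) = [11, 1, 9, 13, 4, 5, 6, 7, 12, 0, 2, 15, 10, 14, 8, 3]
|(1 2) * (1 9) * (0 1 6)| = |(0 1 2 9 6)| = 5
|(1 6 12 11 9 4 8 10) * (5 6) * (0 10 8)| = |(0 10 1 5 6 12 11 9 4)| = 9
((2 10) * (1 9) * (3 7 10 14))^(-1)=(1 9)(2 10 7 3 14)=[0, 9, 10, 14, 4, 5, 6, 3, 8, 1, 7, 11, 12, 13, 2]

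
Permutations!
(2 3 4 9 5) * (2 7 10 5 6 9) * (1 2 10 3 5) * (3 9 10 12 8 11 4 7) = [0, 2, 5, 7, 12, 3, 10, 9, 11, 6, 1, 4, 8] = (1 2 5 3 7 9 6 10)(4 12 8 11)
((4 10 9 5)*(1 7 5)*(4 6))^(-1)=[0, 9, 2, 3, 6, 7, 5, 1, 8, 10, 4]=(1 9 10 4 6 5 7)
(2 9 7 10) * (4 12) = (2 9 7 10)(4 12) = [0, 1, 9, 3, 12, 5, 6, 10, 8, 7, 2, 11, 4]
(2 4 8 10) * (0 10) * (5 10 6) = [6, 1, 4, 3, 8, 10, 5, 7, 0, 9, 2] = (0 6 5 10 2 4 8)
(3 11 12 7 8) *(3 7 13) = (3 11 12 13)(7 8) = [0, 1, 2, 11, 4, 5, 6, 8, 7, 9, 10, 12, 13, 3]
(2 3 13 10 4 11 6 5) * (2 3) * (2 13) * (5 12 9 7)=(2 13 10 4 11 6 12 9 7 5 3)=[0, 1, 13, 2, 11, 3, 12, 5, 8, 7, 4, 6, 9, 10]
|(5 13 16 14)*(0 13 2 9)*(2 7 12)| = 9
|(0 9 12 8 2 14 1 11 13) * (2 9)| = 6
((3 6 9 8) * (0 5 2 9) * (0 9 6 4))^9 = (0 5 2 6 9 8 3 4) = [5, 1, 6, 4, 0, 2, 9, 7, 3, 8]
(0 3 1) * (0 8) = [3, 8, 2, 1, 4, 5, 6, 7, 0] = (0 3 1 8)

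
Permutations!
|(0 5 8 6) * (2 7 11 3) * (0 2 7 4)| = |(0 5 8 6 2 4)(3 7 11)| = 6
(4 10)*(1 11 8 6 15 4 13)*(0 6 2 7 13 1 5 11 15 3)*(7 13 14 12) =(0 6 3)(1 15 4 10)(2 13 5 11 8)(7 14 12) =[6, 15, 13, 0, 10, 11, 3, 14, 2, 9, 1, 8, 7, 5, 12, 4]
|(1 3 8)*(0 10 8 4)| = |(0 10 8 1 3 4)| = 6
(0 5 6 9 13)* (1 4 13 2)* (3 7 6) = (0 5 3 7 6 9 2 1 4 13) = [5, 4, 1, 7, 13, 3, 9, 6, 8, 2, 10, 11, 12, 0]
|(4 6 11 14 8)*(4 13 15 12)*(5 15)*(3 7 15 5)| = 10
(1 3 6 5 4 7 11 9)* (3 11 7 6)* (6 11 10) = (1 10 6 5 4 11 9) = [0, 10, 2, 3, 11, 4, 5, 7, 8, 1, 6, 9]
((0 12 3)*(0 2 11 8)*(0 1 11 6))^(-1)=[6, 8, 3, 12, 4, 5, 2, 7, 11, 9, 10, 1, 0]=(0 6 2 3 12)(1 8 11)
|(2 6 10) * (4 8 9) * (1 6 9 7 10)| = |(1 6)(2 9 4 8 7 10)| = 6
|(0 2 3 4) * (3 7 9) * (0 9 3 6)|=|(0 2 7 3 4 9 6)|=7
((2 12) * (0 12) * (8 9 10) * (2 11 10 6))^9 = (0 12 11 10 8 9 6 2) = [12, 1, 0, 3, 4, 5, 2, 7, 9, 6, 8, 10, 11]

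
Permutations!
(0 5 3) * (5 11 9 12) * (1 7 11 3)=(0 3)(1 7 11 9 12 5)=[3, 7, 2, 0, 4, 1, 6, 11, 8, 12, 10, 9, 5]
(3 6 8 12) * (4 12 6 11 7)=[0, 1, 2, 11, 12, 5, 8, 4, 6, 9, 10, 7, 3]=(3 11 7 4 12)(6 8)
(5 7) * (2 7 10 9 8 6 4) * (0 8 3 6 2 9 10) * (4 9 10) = [8, 1, 7, 6, 10, 0, 9, 5, 2, 3, 4] = (0 8 2 7 5)(3 6 9)(4 10)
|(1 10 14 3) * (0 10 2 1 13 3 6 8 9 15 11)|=8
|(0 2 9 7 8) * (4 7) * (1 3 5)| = 6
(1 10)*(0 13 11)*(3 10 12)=[13, 12, 2, 10, 4, 5, 6, 7, 8, 9, 1, 0, 3, 11]=(0 13 11)(1 12 3 10)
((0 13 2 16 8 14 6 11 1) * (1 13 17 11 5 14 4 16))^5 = (0 1 2 13 11 17)(4 8 16)(5 6 14) = [1, 2, 13, 3, 8, 6, 14, 7, 16, 9, 10, 17, 12, 11, 5, 15, 4, 0]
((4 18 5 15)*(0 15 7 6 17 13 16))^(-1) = (0 16 13 17 6 7 5 18 4 15) = [16, 1, 2, 3, 15, 18, 7, 5, 8, 9, 10, 11, 12, 17, 14, 0, 13, 6, 4]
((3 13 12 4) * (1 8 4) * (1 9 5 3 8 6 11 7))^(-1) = (1 7 11 6)(3 5 9 12 13)(4 8) = [0, 7, 2, 5, 8, 9, 1, 11, 4, 12, 10, 6, 13, 3]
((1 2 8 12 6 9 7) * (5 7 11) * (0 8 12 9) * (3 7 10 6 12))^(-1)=(12)(0 6 10 5 11 9 8)(1 7 3 2)=[6, 7, 1, 2, 4, 11, 10, 3, 0, 8, 5, 9, 12]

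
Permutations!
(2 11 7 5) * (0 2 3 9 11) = [2, 1, 0, 9, 4, 3, 6, 5, 8, 11, 10, 7] = (0 2)(3 9 11 7 5)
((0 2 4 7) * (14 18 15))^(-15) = (18)(0 2 4 7) = [2, 1, 4, 3, 7, 5, 6, 0, 8, 9, 10, 11, 12, 13, 14, 15, 16, 17, 18]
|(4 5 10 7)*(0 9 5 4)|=5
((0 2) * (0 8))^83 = [8, 1, 0, 3, 4, 5, 6, 7, 2] = (0 8 2)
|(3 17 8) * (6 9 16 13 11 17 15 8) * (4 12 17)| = 24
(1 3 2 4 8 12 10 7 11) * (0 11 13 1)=[11, 3, 4, 2, 8, 5, 6, 13, 12, 9, 7, 0, 10, 1]=(0 11)(1 3 2 4 8 12 10 7 13)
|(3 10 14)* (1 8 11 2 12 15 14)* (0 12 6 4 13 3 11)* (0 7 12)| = 13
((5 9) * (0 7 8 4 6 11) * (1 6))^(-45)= (0 1 7 6 8 11 4)(5 9)= [1, 7, 2, 3, 0, 9, 8, 6, 11, 5, 10, 4]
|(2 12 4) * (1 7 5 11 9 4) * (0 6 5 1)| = |(0 6 5 11 9 4 2 12)(1 7)| = 8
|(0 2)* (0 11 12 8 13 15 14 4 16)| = 10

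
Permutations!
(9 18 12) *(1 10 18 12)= (1 10 18)(9 12)= [0, 10, 2, 3, 4, 5, 6, 7, 8, 12, 18, 11, 9, 13, 14, 15, 16, 17, 1]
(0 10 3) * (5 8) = (0 10 3)(5 8) = [10, 1, 2, 0, 4, 8, 6, 7, 5, 9, 3]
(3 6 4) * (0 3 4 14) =(0 3 6 14) =[3, 1, 2, 6, 4, 5, 14, 7, 8, 9, 10, 11, 12, 13, 0]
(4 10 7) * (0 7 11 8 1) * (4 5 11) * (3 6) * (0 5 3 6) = [7, 5, 2, 0, 10, 11, 6, 3, 1, 9, 4, 8] = (0 7 3)(1 5 11 8)(4 10)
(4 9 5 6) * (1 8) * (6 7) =(1 8)(4 9 5 7 6) =[0, 8, 2, 3, 9, 7, 4, 6, 1, 5]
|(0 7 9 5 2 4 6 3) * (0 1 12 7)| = |(1 12 7 9 5 2 4 6 3)| = 9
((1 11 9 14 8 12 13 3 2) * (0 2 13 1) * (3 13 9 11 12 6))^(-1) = (0 2)(1 12)(3 6 8 14 9) = [2, 12, 0, 6, 4, 5, 8, 7, 14, 3, 10, 11, 1, 13, 9]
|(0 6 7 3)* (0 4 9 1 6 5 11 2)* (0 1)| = 10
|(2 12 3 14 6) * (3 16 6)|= 4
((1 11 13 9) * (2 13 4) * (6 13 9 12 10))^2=(1 4 9 11 2)(6 12)(10 13)=[0, 4, 1, 3, 9, 5, 12, 7, 8, 11, 13, 2, 6, 10]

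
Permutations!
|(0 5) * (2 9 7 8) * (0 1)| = |(0 5 1)(2 9 7 8)| = 12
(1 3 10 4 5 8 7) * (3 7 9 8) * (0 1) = (0 1 7)(3 10 4 5)(8 9) = [1, 7, 2, 10, 5, 3, 6, 0, 9, 8, 4]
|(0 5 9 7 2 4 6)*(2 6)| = 10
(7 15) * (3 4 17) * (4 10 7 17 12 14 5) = (3 10 7 15 17)(4 12 14 5) = [0, 1, 2, 10, 12, 4, 6, 15, 8, 9, 7, 11, 14, 13, 5, 17, 16, 3]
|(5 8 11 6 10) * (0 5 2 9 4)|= |(0 5 8 11 6 10 2 9 4)|= 9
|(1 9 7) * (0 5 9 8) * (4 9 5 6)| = |(0 6 4 9 7 1 8)| = 7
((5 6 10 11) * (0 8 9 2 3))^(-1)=(0 3 2 9 8)(5 11 10 6)=[3, 1, 9, 2, 4, 11, 5, 7, 0, 8, 6, 10]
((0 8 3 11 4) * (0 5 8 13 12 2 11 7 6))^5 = (0 4 6 11 7 2 3 12 8 13 5) = [4, 1, 3, 12, 6, 0, 11, 2, 13, 9, 10, 7, 8, 5]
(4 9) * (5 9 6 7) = (4 6 7 5 9) = [0, 1, 2, 3, 6, 9, 7, 5, 8, 4]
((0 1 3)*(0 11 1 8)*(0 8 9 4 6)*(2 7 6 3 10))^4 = [11, 6, 9, 2, 10, 5, 3, 4, 8, 1, 0, 7] = (0 11 7 4 10)(1 6 3 2 9)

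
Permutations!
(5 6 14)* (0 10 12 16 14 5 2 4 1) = (0 10 12 16 14 2 4 1)(5 6) = [10, 0, 4, 3, 1, 6, 5, 7, 8, 9, 12, 11, 16, 13, 2, 15, 14]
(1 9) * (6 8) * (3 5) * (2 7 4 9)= (1 2 7 4 9)(3 5)(6 8)= [0, 2, 7, 5, 9, 3, 8, 4, 6, 1]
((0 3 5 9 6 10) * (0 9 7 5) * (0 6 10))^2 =(10)(0 6 3) =[6, 1, 2, 0, 4, 5, 3, 7, 8, 9, 10]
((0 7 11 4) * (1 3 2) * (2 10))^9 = (0 7 11 4)(1 3 10 2) = [7, 3, 1, 10, 0, 5, 6, 11, 8, 9, 2, 4]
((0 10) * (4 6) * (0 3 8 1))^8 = [8, 3, 2, 0, 4, 5, 6, 7, 10, 9, 1] = (0 8 10 1 3)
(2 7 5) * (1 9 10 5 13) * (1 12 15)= (1 9 10 5 2 7 13 12 15)= [0, 9, 7, 3, 4, 2, 6, 13, 8, 10, 5, 11, 15, 12, 14, 1]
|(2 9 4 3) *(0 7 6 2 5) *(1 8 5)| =10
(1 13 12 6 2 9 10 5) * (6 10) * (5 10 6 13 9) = (1 9 13 12 6 2 5) = [0, 9, 5, 3, 4, 1, 2, 7, 8, 13, 10, 11, 6, 12]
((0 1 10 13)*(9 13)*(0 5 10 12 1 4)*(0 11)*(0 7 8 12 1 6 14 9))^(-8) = (0 8 9)(4 12 13)(5 11 6)(7 14 10) = [8, 1, 2, 3, 12, 11, 5, 14, 9, 0, 7, 6, 13, 4, 10]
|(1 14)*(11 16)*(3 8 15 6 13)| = 10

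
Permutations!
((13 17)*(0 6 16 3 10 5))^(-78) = (17) = [0, 1, 2, 3, 4, 5, 6, 7, 8, 9, 10, 11, 12, 13, 14, 15, 16, 17]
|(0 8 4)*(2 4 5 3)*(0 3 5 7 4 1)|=|(0 8 7 4 3 2 1)|=7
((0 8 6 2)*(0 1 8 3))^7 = [3, 2, 6, 0, 4, 5, 8, 7, 1] = (0 3)(1 2 6 8)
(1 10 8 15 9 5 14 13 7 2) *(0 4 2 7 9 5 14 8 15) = (0 4 2 1 10 15 5 8)(9 14 13) = [4, 10, 1, 3, 2, 8, 6, 7, 0, 14, 15, 11, 12, 9, 13, 5]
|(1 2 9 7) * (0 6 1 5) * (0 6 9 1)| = 10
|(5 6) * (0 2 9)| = |(0 2 9)(5 6)| = 6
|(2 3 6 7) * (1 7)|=5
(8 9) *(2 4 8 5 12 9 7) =[0, 1, 4, 3, 8, 12, 6, 2, 7, 5, 10, 11, 9] =(2 4 8 7)(5 12 9)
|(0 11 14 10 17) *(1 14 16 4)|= 8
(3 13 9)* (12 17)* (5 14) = (3 13 9)(5 14)(12 17) = [0, 1, 2, 13, 4, 14, 6, 7, 8, 3, 10, 11, 17, 9, 5, 15, 16, 12]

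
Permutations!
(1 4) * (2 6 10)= (1 4)(2 6 10)= [0, 4, 6, 3, 1, 5, 10, 7, 8, 9, 2]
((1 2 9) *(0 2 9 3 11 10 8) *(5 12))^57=(0 11)(1 9)(2 10)(3 8)(5 12)=[11, 9, 10, 8, 4, 12, 6, 7, 3, 1, 2, 0, 5]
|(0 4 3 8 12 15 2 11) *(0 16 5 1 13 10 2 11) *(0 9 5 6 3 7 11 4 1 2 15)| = |(0 1 13 10 15 4 7 11 16 6 3 8 12)(2 9 5)| = 39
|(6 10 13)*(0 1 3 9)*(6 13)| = 4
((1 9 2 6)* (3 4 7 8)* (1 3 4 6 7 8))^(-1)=(1 7 2 9)(3 6)(4 8)=[0, 7, 9, 6, 8, 5, 3, 2, 4, 1]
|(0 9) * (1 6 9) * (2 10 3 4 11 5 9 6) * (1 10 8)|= |(0 10 3 4 11 5 9)(1 2 8)|= 21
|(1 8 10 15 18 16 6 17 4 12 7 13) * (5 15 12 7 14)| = |(1 8 10 12 14 5 15 18 16 6 17 4 7 13)| = 14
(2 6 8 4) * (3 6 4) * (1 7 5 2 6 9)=(1 7 5 2 4 6 8 3 9)=[0, 7, 4, 9, 6, 2, 8, 5, 3, 1]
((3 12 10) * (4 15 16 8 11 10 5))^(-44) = (3 12 5 4 15 16 8 11 10) = [0, 1, 2, 12, 15, 4, 6, 7, 11, 9, 3, 10, 5, 13, 14, 16, 8]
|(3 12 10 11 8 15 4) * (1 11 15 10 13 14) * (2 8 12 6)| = |(1 11 12 13 14)(2 8 10 15 4 3 6)| = 35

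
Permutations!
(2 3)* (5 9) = (2 3)(5 9) = [0, 1, 3, 2, 4, 9, 6, 7, 8, 5]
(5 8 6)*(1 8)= [0, 8, 2, 3, 4, 1, 5, 7, 6]= (1 8 6 5)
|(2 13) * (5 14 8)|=6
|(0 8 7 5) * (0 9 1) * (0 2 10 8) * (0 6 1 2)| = |(0 6 1)(2 10 8 7 5 9)| = 6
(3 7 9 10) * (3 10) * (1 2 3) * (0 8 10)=(0 8 10)(1 2 3 7 9)=[8, 2, 3, 7, 4, 5, 6, 9, 10, 1, 0]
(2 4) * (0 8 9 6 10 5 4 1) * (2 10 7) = (0 8 9 6 7 2 1)(4 10 5) = [8, 0, 1, 3, 10, 4, 7, 2, 9, 6, 5]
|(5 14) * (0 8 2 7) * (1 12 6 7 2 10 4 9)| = |(0 8 10 4 9 1 12 6 7)(5 14)| = 18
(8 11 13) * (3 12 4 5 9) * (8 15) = (3 12 4 5 9)(8 11 13 15) = [0, 1, 2, 12, 5, 9, 6, 7, 11, 3, 10, 13, 4, 15, 14, 8]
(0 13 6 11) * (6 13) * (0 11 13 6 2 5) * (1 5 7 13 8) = [2, 5, 7, 3, 4, 0, 8, 13, 1, 9, 10, 11, 12, 6] = (0 2 7 13 6 8 1 5)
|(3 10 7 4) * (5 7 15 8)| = 7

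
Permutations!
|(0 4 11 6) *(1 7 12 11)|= 7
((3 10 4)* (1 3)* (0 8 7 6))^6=[7, 10, 2, 4, 3, 5, 8, 0, 6, 9, 1]=(0 7)(1 10)(3 4)(6 8)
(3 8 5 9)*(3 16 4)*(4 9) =[0, 1, 2, 8, 3, 4, 6, 7, 5, 16, 10, 11, 12, 13, 14, 15, 9] =(3 8 5 4)(9 16)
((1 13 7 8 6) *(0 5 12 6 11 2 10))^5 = [13, 2, 6, 3, 4, 7, 11, 0, 5, 9, 1, 12, 8, 10] = (0 13 10 1 2 6 11 12 8 5 7)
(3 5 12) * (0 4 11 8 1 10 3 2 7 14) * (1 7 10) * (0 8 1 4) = [0, 4, 10, 5, 11, 12, 6, 14, 7, 9, 3, 1, 2, 13, 8] = (1 4 11)(2 10 3 5 12)(7 14 8)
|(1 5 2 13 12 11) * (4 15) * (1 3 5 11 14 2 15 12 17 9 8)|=13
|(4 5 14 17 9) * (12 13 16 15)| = 20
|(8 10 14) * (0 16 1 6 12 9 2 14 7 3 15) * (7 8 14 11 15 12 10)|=|(0 16 1 6 10 8 7 3 12 9 2 11 15)|=13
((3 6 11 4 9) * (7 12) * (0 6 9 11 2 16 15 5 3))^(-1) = (0 9 3 5 15 16 2 6)(4 11)(7 12) = [9, 1, 6, 5, 11, 15, 0, 12, 8, 3, 10, 4, 7, 13, 14, 16, 2]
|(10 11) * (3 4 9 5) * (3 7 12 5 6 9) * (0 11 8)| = |(0 11 10 8)(3 4)(5 7 12)(6 9)| = 12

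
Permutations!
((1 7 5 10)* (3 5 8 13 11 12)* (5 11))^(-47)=(1 7 8 13 5 10)(3 11 12)=[0, 7, 2, 11, 4, 10, 6, 8, 13, 9, 1, 12, 3, 5]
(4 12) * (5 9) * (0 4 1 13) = [4, 13, 2, 3, 12, 9, 6, 7, 8, 5, 10, 11, 1, 0] = (0 4 12 1 13)(5 9)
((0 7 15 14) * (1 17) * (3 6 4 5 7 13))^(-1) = [14, 17, 2, 13, 6, 4, 3, 5, 8, 9, 10, 11, 12, 0, 15, 7, 16, 1] = (0 14 15 7 5 4 6 3 13)(1 17)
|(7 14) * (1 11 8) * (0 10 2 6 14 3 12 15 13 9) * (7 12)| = |(0 10 2 6 14 12 15 13 9)(1 11 8)(3 7)| = 18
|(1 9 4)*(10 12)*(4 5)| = |(1 9 5 4)(10 12)| = 4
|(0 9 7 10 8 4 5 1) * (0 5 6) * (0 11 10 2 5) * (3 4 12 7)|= |(0 9 3 4 6 11 10 8 12 7 2 5 1)|= 13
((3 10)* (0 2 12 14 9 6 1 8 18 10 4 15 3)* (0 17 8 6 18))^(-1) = (0 8 17 10 18 9 14 12 2)(1 6)(3 15 4) = [8, 6, 0, 15, 3, 5, 1, 7, 17, 14, 18, 11, 2, 13, 12, 4, 16, 10, 9]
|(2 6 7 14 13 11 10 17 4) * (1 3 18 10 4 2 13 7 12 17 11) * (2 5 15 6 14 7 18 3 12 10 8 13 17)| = 7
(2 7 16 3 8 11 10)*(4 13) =(2 7 16 3 8 11 10)(4 13) =[0, 1, 7, 8, 13, 5, 6, 16, 11, 9, 2, 10, 12, 4, 14, 15, 3]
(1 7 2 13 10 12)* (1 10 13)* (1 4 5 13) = [0, 7, 4, 3, 5, 13, 6, 2, 8, 9, 12, 11, 10, 1] = (1 7 2 4 5 13)(10 12)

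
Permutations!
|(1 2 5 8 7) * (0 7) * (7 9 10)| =|(0 9 10 7 1 2 5 8)| =8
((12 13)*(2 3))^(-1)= (2 3)(12 13)= [0, 1, 3, 2, 4, 5, 6, 7, 8, 9, 10, 11, 13, 12]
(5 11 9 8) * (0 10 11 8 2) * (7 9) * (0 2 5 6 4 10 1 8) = (0 1 8 6 4 10 11 7 9 5) = [1, 8, 2, 3, 10, 0, 4, 9, 6, 5, 11, 7]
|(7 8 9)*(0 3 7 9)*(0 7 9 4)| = |(0 3 9 4)(7 8)| = 4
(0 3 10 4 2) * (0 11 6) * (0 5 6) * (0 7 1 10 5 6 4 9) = [3, 10, 11, 5, 2, 4, 6, 1, 8, 0, 9, 7] = (0 3 5 4 2 11 7 1 10 9)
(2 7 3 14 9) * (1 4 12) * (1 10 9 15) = (1 4 12 10 9 2 7 3 14 15) = [0, 4, 7, 14, 12, 5, 6, 3, 8, 2, 9, 11, 10, 13, 15, 1]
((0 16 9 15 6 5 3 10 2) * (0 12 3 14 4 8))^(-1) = (0 8 4 14 5 6 15 9 16)(2 10 3 12) = [8, 1, 10, 12, 14, 6, 15, 7, 4, 16, 3, 11, 2, 13, 5, 9, 0]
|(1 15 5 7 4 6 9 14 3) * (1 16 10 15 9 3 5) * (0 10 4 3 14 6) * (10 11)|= 13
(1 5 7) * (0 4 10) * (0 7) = [4, 5, 2, 3, 10, 0, 6, 1, 8, 9, 7] = (0 4 10 7 1 5)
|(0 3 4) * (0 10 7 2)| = 6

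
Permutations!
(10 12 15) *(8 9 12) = (8 9 12 15 10) = [0, 1, 2, 3, 4, 5, 6, 7, 9, 12, 8, 11, 15, 13, 14, 10]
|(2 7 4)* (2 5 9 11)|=6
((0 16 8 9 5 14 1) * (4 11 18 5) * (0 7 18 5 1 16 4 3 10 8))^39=(18)(0 5)(3 9 8 10)(4 14)(11 16)=[5, 1, 2, 9, 14, 0, 6, 7, 10, 8, 3, 16, 12, 13, 4, 15, 11, 17, 18]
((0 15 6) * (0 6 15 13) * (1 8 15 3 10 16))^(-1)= (0 13)(1 16 10 3 15 8)= [13, 16, 2, 15, 4, 5, 6, 7, 1, 9, 3, 11, 12, 0, 14, 8, 10]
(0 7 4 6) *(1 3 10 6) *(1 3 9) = (0 7 4 3 10 6)(1 9) = [7, 9, 2, 10, 3, 5, 0, 4, 8, 1, 6]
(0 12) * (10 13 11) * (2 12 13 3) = [13, 1, 12, 2, 4, 5, 6, 7, 8, 9, 3, 10, 0, 11] = (0 13 11 10 3 2 12)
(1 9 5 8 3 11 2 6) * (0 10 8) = (0 10 8 3 11 2 6 1 9 5) = [10, 9, 6, 11, 4, 0, 1, 7, 3, 5, 8, 2]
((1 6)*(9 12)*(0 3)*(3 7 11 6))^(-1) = (0 3 1 6 11 7)(9 12) = [3, 6, 2, 1, 4, 5, 11, 0, 8, 12, 10, 7, 9]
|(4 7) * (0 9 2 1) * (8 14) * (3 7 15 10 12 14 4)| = 12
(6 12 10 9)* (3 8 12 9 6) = (3 8 12 10 6 9) = [0, 1, 2, 8, 4, 5, 9, 7, 12, 3, 6, 11, 10]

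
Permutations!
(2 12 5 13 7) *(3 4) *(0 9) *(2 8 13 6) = (0 9)(2 12 5 6)(3 4)(7 8 13) = [9, 1, 12, 4, 3, 6, 2, 8, 13, 0, 10, 11, 5, 7]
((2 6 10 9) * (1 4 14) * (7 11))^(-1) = (1 14 4)(2 9 10 6)(7 11) = [0, 14, 9, 3, 1, 5, 2, 11, 8, 10, 6, 7, 12, 13, 4]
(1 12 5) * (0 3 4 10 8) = (0 3 4 10 8)(1 12 5) = [3, 12, 2, 4, 10, 1, 6, 7, 0, 9, 8, 11, 5]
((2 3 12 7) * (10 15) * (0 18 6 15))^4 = (0 10 15 6 18) = [10, 1, 2, 3, 4, 5, 18, 7, 8, 9, 15, 11, 12, 13, 14, 6, 16, 17, 0]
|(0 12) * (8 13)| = |(0 12)(8 13)| = 2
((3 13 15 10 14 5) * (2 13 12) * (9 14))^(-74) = (2 3 14 10 13 12 5 9 15) = [0, 1, 3, 14, 4, 9, 6, 7, 8, 15, 13, 11, 5, 12, 10, 2]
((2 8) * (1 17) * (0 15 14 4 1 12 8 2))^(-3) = (0 17 14 8 1 15 12 4) = [17, 15, 2, 3, 0, 5, 6, 7, 1, 9, 10, 11, 4, 13, 8, 12, 16, 14]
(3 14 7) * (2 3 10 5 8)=[0, 1, 3, 14, 4, 8, 6, 10, 2, 9, 5, 11, 12, 13, 7]=(2 3 14 7 10 5 8)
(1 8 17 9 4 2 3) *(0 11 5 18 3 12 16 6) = (0 11 5 18 3 1 8 17 9 4 2 12 16 6) = [11, 8, 12, 1, 2, 18, 0, 7, 17, 4, 10, 5, 16, 13, 14, 15, 6, 9, 3]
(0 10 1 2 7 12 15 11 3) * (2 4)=(0 10 1 4 2 7 12 15 11 3)=[10, 4, 7, 0, 2, 5, 6, 12, 8, 9, 1, 3, 15, 13, 14, 11]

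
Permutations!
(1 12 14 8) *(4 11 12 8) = (1 8)(4 11 12 14) = [0, 8, 2, 3, 11, 5, 6, 7, 1, 9, 10, 12, 14, 13, 4]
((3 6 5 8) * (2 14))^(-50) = (14)(3 5)(6 8) = [0, 1, 2, 5, 4, 3, 8, 7, 6, 9, 10, 11, 12, 13, 14]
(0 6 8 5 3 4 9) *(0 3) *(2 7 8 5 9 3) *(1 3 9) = (0 6 5)(1 3 4 9 2 7 8) = [6, 3, 7, 4, 9, 0, 5, 8, 1, 2]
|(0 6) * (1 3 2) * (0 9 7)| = 12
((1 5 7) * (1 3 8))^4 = (1 8 3 7 5) = [0, 8, 2, 7, 4, 1, 6, 5, 3]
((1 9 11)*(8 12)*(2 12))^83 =[0, 11, 8, 3, 4, 5, 6, 7, 12, 1, 10, 9, 2] =(1 11 9)(2 8 12)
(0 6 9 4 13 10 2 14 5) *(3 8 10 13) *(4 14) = (0 6 9 14 5)(2 4 3 8 10) = [6, 1, 4, 8, 3, 0, 9, 7, 10, 14, 2, 11, 12, 13, 5]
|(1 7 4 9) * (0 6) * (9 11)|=10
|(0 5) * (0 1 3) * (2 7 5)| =|(0 2 7 5 1 3)| =6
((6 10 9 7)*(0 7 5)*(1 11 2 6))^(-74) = [9, 0, 1, 3, 4, 10, 11, 5, 8, 6, 2, 7] = (0 9 6 11 7 5 10 2 1)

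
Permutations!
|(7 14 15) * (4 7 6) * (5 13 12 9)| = |(4 7 14 15 6)(5 13 12 9)| = 20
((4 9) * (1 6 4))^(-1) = (1 9 4 6) = [0, 9, 2, 3, 6, 5, 1, 7, 8, 4]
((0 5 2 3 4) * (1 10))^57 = (0 2 4 5 3)(1 10) = [2, 10, 4, 0, 5, 3, 6, 7, 8, 9, 1]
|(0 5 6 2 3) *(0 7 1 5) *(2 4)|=7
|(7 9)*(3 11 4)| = |(3 11 4)(7 9)| = 6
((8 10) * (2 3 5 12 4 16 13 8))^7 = (2 8 16 12 3 10 13 4 5) = [0, 1, 8, 10, 5, 2, 6, 7, 16, 9, 13, 11, 3, 4, 14, 15, 12]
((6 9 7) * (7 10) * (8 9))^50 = [0, 1, 2, 3, 4, 5, 6, 7, 8, 9, 10] = (10)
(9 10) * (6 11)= (6 11)(9 10)= [0, 1, 2, 3, 4, 5, 11, 7, 8, 10, 9, 6]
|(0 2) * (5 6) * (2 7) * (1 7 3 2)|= |(0 3 2)(1 7)(5 6)|= 6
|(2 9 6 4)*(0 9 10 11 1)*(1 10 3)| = 14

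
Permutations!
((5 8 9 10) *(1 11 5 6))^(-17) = (1 9 11 10 5 6 8) = [0, 9, 2, 3, 4, 6, 8, 7, 1, 11, 5, 10]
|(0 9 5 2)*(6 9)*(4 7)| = 10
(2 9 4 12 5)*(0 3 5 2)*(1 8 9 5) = (0 3 1 8 9 4 12 2 5) = [3, 8, 5, 1, 12, 0, 6, 7, 9, 4, 10, 11, 2]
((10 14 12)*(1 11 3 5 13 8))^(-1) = (1 8 13 5 3 11)(10 12 14) = [0, 8, 2, 11, 4, 3, 6, 7, 13, 9, 12, 1, 14, 5, 10]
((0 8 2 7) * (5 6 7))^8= (0 2 6)(5 7 8)= [2, 1, 6, 3, 4, 7, 0, 8, 5]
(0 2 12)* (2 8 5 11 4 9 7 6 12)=(0 8 5 11 4 9 7 6 12)=[8, 1, 2, 3, 9, 11, 12, 6, 5, 7, 10, 4, 0]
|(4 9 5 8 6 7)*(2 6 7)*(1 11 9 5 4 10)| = |(1 11 9 4 5 8 7 10)(2 6)| = 8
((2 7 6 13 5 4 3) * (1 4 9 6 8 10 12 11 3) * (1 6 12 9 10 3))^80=(1 11 12 9 10 5 13 6 4)=[0, 11, 2, 3, 1, 13, 4, 7, 8, 10, 5, 12, 9, 6]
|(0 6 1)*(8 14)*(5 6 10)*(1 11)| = 6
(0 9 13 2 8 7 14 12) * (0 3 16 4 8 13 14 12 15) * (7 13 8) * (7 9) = (0 7 12 3 16 4 9 14 15)(2 8 13) = [7, 1, 8, 16, 9, 5, 6, 12, 13, 14, 10, 11, 3, 2, 15, 0, 4]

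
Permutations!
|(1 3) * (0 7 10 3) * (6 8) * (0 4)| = |(0 7 10 3 1 4)(6 8)| = 6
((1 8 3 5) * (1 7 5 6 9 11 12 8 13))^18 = (13) = [0, 1, 2, 3, 4, 5, 6, 7, 8, 9, 10, 11, 12, 13]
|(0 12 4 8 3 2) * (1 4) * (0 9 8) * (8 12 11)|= |(0 11 8 3 2 9 12 1 4)|= 9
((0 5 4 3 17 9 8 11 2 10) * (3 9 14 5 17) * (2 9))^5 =(0 2 5 17 10 4 14)(8 9 11) =[2, 1, 5, 3, 14, 17, 6, 7, 9, 11, 4, 8, 12, 13, 0, 15, 16, 10]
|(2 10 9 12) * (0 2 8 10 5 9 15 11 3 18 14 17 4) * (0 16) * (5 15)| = 10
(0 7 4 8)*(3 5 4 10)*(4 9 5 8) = (0 7 10 3 8)(5 9) = [7, 1, 2, 8, 4, 9, 6, 10, 0, 5, 3]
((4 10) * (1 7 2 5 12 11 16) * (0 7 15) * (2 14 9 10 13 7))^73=(0 2 5 12 11 16 1 15)(4 13 7 14 9 10)=[2, 15, 5, 3, 13, 12, 6, 14, 8, 10, 4, 16, 11, 7, 9, 0, 1]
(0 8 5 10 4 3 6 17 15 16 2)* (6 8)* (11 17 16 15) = (0 6 16 2)(3 8 5 10 4)(11 17) = [6, 1, 0, 8, 3, 10, 16, 7, 5, 9, 4, 17, 12, 13, 14, 15, 2, 11]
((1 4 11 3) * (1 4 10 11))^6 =(1 10 11 3 4) =[0, 10, 2, 4, 1, 5, 6, 7, 8, 9, 11, 3]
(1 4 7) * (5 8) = [0, 4, 2, 3, 7, 8, 6, 1, 5] = (1 4 7)(5 8)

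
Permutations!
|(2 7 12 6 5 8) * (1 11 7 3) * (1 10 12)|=|(1 11 7)(2 3 10 12 6 5 8)|=21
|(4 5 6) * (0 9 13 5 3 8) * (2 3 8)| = |(0 9 13 5 6 4 8)(2 3)| = 14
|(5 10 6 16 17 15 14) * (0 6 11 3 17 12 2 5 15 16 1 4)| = 8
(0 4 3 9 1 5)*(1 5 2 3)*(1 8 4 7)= (0 7 1 2 3 9 5)(4 8)= [7, 2, 3, 9, 8, 0, 6, 1, 4, 5]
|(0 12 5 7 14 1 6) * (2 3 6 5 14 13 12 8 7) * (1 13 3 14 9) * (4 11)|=70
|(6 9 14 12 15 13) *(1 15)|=7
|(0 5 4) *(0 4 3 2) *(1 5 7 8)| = |(0 7 8 1 5 3 2)| = 7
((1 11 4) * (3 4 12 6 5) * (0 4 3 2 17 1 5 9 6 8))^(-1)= (0 8 12 11 1 17 2 5 4)(6 9)= [8, 17, 5, 3, 0, 4, 9, 7, 12, 6, 10, 1, 11, 13, 14, 15, 16, 2]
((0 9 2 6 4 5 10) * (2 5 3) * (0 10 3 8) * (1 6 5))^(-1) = (10)(0 8 4 6 1 9)(2 3 5) = [8, 9, 3, 5, 6, 2, 1, 7, 4, 0, 10]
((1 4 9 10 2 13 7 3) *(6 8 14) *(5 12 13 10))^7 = (1 3 7 13 12 5 9 4)(2 10)(6 8 14) = [0, 3, 10, 7, 1, 9, 8, 13, 14, 4, 2, 11, 5, 12, 6]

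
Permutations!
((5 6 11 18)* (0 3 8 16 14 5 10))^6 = (0 6 8 18 14)(3 11 16 10 5) = [6, 1, 2, 11, 4, 3, 8, 7, 18, 9, 5, 16, 12, 13, 0, 15, 10, 17, 14]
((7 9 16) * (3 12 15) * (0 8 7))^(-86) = (0 16 9 7 8)(3 12 15) = [16, 1, 2, 12, 4, 5, 6, 8, 0, 7, 10, 11, 15, 13, 14, 3, 9]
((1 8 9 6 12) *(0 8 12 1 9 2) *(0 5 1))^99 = [5, 6, 12, 3, 4, 9, 2, 7, 1, 8, 10, 11, 0] = (0 5 9 8 1 6 2 12)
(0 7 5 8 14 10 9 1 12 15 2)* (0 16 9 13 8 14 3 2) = [7, 12, 16, 2, 4, 14, 6, 5, 3, 1, 13, 11, 15, 8, 10, 0, 9] = (0 7 5 14 10 13 8 3 2 16 9 1 12 15)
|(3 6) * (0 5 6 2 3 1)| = |(0 5 6 1)(2 3)| = 4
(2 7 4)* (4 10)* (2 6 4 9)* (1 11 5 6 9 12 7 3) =(1 11 5 6 4 9 2 3)(7 10 12) =[0, 11, 3, 1, 9, 6, 4, 10, 8, 2, 12, 5, 7]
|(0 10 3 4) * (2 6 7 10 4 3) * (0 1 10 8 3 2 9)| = 5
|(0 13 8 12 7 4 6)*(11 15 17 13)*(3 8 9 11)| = |(0 3 8 12 7 4 6)(9 11 15 17 13)| = 35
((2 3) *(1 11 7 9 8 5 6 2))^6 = (1 6 9)(2 8 11)(3 5 7) = [0, 6, 8, 5, 4, 7, 9, 3, 11, 1, 10, 2]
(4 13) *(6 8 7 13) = (4 6 8 7 13) = [0, 1, 2, 3, 6, 5, 8, 13, 7, 9, 10, 11, 12, 4]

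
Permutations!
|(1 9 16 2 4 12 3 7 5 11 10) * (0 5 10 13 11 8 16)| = 12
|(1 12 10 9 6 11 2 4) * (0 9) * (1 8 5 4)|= 24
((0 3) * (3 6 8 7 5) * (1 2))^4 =(0 5 8)(3 7 6) =[5, 1, 2, 7, 4, 8, 3, 6, 0]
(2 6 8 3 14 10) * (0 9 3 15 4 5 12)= (0 9 3 14 10 2 6 8 15 4 5 12)= [9, 1, 6, 14, 5, 12, 8, 7, 15, 3, 2, 11, 0, 13, 10, 4]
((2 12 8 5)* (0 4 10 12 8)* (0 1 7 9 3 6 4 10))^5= (0 9 10 3 12 6 1 4 7)(2 5 8)= [9, 4, 5, 12, 7, 8, 1, 0, 2, 10, 3, 11, 6]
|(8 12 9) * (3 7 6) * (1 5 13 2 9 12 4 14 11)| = 9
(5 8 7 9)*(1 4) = (1 4)(5 8 7 9) = [0, 4, 2, 3, 1, 8, 6, 9, 7, 5]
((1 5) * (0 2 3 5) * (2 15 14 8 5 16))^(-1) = (0 1 5 8 14 15)(2 16 3) = [1, 5, 16, 2, 4, 8, 6, 7, 14, 9, 10, 11, 12, 13, 15, 0, 3]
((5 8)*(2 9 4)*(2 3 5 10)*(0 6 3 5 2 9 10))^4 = (0 10 8 2 5 3 4 6 9) = [10, 1, 5, 4, 6, 3, 9, 7, 2, 0, 8]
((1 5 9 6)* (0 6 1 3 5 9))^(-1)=(0 5 3 6)(1 9)=[5, 9, 2, 6, 4, 3, 0, 7, 8, 1]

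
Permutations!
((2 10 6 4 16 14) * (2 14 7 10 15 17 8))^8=[0, 1, 2, 3, 10, 5, 7, 4, 8, 9, 16, 11, 12, 13, 14, 15, 6, 17]=(17)(4 10 16 6 7)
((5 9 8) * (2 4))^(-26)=(5 9 8)=[0, 1, 2, 3, 4, 9, 6, 7, 5, 8]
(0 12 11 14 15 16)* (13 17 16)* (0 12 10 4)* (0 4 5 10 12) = (0 12 11 14 15 13 17 16)(5 10) = [12, 1, 2, 3, 4, 10, 6, 7, 8, 9, 5, 14, 11, 17, 15, 13, 0, 16]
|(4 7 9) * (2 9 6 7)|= |(2 9 4)(6 7)|= 6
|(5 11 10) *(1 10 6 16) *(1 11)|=3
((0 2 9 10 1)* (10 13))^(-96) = (13) = [0, 1, 2, 3, 4, 5, 6, 7, 8, 9, 10, 11, 12, 13]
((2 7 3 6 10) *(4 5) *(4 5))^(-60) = [0, 1, 2, 3, 4, 5, 6, 7, 8, 9, 10] = (10)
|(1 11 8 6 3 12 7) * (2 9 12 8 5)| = |(1 11 5 2 9 12 7)(3 8 6)| = 21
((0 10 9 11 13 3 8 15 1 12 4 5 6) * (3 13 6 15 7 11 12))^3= (0 12 15 8 6 9 5 3 11 10 4 1 7)= [12, 7, 2, 11, 1, 3, 9, 0, 6, 5, 4, 10, 15, 13, 14, 8]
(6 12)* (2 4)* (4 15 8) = (2 15 8 4)(6 12) = [0, 1, 15, 3, 2, 5, 12, 7, 4, 9, 10, 11, 6, 13, 14, 8]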